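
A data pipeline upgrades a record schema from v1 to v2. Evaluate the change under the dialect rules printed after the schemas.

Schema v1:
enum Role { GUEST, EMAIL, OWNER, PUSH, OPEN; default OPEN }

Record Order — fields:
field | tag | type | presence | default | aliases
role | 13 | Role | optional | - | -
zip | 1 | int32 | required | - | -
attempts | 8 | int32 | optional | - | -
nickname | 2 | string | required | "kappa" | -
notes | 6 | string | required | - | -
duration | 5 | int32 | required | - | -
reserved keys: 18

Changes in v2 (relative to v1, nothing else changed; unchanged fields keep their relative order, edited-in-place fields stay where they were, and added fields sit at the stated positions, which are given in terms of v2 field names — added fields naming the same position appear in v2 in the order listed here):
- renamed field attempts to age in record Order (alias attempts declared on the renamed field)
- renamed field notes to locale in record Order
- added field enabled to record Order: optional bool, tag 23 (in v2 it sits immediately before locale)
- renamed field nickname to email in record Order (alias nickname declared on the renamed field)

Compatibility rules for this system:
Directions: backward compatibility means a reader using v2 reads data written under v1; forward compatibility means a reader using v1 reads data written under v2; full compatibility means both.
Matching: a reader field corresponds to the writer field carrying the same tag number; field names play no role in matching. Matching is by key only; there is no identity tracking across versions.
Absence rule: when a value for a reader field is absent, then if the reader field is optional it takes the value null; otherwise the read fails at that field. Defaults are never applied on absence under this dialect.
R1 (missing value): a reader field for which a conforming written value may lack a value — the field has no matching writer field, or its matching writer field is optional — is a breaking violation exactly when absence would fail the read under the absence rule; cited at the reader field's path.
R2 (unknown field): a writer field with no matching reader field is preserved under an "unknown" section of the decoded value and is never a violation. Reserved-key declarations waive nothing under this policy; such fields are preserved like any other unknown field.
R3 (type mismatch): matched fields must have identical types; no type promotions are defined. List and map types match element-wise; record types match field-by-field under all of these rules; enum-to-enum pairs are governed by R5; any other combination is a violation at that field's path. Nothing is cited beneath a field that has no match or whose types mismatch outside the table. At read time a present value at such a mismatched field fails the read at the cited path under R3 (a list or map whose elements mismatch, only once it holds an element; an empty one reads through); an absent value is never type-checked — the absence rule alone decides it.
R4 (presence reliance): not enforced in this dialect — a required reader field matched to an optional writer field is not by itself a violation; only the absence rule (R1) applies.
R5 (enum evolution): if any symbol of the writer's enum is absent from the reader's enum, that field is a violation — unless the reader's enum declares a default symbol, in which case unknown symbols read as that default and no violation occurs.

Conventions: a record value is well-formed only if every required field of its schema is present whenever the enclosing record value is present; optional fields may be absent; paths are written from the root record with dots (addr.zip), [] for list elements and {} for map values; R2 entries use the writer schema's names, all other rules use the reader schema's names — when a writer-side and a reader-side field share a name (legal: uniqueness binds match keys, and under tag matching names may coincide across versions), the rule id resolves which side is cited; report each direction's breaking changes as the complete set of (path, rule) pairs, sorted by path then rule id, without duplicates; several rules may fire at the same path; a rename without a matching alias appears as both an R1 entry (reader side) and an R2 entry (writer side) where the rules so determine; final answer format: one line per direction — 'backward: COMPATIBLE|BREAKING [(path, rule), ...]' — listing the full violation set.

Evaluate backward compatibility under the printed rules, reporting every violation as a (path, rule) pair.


the writer's type comes first in each Order pair
backward for Order (reader v2, writer v1):
  role <- role (Role -> Role, writer optional)
  zip <- zip (int32 -> int32, writer required)
  age <- attempts (int32 -> int32, writer optional)
  email <- nickname (string -> string, writer required)
  enabled: no writer-side match
  locale <- notes (string -> string, writer required)
  duration <- duration (int32 -> int32, writer required)
  nothing fires on Order: backward is COMPATIBLE
remaining Order differences; none change what is asked:
  renamed field attempts to age in record Order (alias attempts declared on the renamed field) -> fires no rule on Order, leaving the asked answer as it is
  renamed field notes to locale in record Order -> fires no rule on Order, leaving the asked answer as it is
  added field enabled to record Order: optional bool, tag 23 (in v2 it sits immediately before locale) -> fires no rule on Order, leaving the asked answer as it is
  renamed field nickname to email in record Order (alias nickname declared on the renamed field) -> fires no rule on Order, leaving the asked answer as it is

backward: COMPATIBLE []


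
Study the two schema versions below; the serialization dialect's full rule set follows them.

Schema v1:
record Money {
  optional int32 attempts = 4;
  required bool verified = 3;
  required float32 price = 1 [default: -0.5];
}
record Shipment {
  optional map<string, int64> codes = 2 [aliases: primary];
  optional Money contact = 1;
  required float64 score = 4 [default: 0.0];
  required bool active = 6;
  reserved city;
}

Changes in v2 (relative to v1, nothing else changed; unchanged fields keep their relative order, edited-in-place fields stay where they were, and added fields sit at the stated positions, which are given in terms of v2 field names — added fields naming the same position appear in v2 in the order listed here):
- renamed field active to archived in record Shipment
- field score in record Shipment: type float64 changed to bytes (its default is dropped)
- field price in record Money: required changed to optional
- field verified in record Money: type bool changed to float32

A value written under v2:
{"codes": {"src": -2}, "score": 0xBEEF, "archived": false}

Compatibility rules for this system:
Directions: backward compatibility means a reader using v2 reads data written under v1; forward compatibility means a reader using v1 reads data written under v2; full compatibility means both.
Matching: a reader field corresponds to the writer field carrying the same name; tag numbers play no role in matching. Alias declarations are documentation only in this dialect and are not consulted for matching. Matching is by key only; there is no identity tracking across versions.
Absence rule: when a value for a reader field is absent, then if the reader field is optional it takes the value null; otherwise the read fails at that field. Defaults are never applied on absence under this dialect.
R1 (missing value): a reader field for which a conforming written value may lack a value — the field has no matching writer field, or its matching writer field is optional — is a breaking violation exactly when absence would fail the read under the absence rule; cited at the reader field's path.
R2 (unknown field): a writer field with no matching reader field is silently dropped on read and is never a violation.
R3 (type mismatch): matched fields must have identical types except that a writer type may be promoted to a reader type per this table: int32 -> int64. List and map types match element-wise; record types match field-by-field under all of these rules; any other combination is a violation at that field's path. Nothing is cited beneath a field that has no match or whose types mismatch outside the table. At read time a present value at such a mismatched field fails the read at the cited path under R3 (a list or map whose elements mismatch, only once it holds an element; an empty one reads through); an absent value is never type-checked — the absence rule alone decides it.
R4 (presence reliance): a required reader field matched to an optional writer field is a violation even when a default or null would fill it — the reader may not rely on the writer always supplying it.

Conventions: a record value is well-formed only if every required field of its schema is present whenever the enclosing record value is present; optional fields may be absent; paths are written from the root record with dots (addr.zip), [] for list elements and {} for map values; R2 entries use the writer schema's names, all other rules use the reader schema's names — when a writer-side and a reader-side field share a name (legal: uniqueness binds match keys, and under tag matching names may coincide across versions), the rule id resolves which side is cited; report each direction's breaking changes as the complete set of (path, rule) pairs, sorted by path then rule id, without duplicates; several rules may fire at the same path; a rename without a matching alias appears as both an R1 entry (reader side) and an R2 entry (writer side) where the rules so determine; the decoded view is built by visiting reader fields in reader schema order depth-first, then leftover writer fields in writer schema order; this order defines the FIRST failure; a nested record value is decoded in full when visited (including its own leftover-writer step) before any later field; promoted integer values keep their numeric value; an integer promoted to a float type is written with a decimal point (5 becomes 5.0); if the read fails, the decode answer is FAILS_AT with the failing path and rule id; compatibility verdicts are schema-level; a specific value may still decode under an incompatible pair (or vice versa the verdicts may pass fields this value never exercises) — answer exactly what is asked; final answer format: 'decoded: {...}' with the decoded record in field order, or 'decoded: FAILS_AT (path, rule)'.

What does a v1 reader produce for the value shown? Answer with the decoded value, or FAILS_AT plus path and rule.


decoded: FAILS_AT (score, R3)

the writer's type comes first in each Shipment pair
decode walk for Shipment under reader schema v1:
  codes := {"src": -2}
  contact := null (not supplied -> null)
  read fails at score under R3
  => FAILS_AT (score, R3)
checking off the Shipment differences that do not matter here:
  renamed field active to archived in record Shipment -> schema-level compatibility only; this Shipment value's decode is unchanged
  field price in record Money: required changed to optional -> schema-level compatibility only; this Shipment value's decode is unchanged
  field verified in record Money: type bool changed to float32 -> schema-level compatibility only; this Shipment value's decode is unchanged


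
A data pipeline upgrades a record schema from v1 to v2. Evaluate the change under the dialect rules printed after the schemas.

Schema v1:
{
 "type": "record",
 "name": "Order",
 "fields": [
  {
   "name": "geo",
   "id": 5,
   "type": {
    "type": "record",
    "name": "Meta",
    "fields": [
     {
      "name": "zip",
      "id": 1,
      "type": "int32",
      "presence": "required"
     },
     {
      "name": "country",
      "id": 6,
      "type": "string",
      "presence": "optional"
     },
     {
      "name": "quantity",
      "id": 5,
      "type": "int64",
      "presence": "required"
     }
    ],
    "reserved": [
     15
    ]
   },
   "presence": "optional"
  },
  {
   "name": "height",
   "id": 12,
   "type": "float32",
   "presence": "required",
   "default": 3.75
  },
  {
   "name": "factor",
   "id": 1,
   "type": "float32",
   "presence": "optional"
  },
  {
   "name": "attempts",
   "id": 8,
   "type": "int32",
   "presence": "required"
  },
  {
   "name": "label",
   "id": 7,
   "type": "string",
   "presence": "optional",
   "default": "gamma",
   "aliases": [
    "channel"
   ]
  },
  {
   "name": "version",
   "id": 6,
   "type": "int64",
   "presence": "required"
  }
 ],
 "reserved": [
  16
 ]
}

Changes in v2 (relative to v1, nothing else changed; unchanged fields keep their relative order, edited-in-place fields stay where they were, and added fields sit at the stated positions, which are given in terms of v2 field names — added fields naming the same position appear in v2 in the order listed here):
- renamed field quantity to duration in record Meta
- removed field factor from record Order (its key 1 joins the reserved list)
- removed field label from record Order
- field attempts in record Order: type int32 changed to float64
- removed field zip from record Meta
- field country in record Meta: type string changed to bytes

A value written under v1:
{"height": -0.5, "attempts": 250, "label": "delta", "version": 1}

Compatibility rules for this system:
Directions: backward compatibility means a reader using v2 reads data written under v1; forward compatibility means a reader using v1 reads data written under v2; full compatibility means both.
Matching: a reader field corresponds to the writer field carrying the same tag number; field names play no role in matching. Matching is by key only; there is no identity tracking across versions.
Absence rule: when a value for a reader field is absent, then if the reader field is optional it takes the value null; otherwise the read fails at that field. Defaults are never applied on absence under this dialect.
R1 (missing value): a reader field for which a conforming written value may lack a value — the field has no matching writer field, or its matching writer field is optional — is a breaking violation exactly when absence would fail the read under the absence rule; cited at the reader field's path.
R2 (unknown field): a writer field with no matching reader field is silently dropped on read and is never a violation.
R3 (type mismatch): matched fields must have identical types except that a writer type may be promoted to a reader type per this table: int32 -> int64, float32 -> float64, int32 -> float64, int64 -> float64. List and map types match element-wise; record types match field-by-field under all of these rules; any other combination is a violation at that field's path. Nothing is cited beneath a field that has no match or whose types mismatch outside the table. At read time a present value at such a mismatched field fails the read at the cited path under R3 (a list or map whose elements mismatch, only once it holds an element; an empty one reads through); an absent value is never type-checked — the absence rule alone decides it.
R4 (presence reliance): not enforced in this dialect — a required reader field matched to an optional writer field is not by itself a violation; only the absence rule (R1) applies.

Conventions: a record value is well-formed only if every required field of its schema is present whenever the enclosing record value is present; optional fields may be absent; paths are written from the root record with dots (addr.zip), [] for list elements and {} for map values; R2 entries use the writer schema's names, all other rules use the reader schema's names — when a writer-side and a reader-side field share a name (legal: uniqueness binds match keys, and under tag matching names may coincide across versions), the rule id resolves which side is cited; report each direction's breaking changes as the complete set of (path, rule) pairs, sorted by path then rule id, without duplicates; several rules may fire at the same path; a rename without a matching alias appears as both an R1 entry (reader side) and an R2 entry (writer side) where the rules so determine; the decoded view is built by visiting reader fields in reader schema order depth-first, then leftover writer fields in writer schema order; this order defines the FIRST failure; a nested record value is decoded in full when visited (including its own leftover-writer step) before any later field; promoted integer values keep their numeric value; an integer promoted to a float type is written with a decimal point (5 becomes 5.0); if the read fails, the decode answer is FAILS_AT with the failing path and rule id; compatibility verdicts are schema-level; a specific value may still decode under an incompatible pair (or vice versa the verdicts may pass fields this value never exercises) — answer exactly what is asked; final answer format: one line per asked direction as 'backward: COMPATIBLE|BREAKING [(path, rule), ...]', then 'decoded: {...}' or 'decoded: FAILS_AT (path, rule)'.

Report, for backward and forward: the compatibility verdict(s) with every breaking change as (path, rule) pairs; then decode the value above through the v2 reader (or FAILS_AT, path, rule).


backward: BREAKING [(geo.country, R3)]; forward: BREAKING [(attempts, R3), (geo.country, R3), (geo.zip, R1)]; decoded: {"geo": null, "height": -0.5, "attempts": 250.0, "version": 1}

each type pair in Order: writer, then reader
backward pass over Order, reader schema v2, writer schema v1:
  geo: Meta -> Meta, writer optional; from geo
  height: float32 -> float32, writer required; from height
  attempts: int32 -> float64, writer required; from attempts
  version: int64 -> int64, writer required; from version
  leftover writer field: factor
  leftover writer field: label
  geo.country: string -> bytes, writer optional; from geo.country
  geo.duration: int64 -> int64, writer required; from geo.quantity
  leftover writer field: geo.zip
  breaking: (geo.country, R3)
  => 1 violation(s): backward is BREAKING for Order
forward pass over Order, reader schema v1, writer schema v2:
  geo: Meta -> Meta, writer optional; from geo
  height: float32 -> float32, writer required; from height
  factor: no writer match
  attempts: float64 -> int32, writer required; from attempts
  label: no writer match
  version: int64 -> int64, writer required; from version
  geo.zip: no writer match
  geo.country: bytes -> string, writer optional; from geo.country
  geo.quantity: int64 -> int64, writer required; from geo.duration
  breaking: (attempts, R3)
  breaking: (geo.country, R3)
  breaking: (geo.zip, R1)
  => 3 violation(s): forward is BREAKING for Order
decode (reader v2):
  geo := null (not supplied -> null)
  height := -0.5
  attempts := 250.0 (int32 -> float64)
  version := 1
  writer label: unmatched, discarded
  => decoded: {"geo": null, "height": -0.5, "attempts": 250.0, "version": 1}


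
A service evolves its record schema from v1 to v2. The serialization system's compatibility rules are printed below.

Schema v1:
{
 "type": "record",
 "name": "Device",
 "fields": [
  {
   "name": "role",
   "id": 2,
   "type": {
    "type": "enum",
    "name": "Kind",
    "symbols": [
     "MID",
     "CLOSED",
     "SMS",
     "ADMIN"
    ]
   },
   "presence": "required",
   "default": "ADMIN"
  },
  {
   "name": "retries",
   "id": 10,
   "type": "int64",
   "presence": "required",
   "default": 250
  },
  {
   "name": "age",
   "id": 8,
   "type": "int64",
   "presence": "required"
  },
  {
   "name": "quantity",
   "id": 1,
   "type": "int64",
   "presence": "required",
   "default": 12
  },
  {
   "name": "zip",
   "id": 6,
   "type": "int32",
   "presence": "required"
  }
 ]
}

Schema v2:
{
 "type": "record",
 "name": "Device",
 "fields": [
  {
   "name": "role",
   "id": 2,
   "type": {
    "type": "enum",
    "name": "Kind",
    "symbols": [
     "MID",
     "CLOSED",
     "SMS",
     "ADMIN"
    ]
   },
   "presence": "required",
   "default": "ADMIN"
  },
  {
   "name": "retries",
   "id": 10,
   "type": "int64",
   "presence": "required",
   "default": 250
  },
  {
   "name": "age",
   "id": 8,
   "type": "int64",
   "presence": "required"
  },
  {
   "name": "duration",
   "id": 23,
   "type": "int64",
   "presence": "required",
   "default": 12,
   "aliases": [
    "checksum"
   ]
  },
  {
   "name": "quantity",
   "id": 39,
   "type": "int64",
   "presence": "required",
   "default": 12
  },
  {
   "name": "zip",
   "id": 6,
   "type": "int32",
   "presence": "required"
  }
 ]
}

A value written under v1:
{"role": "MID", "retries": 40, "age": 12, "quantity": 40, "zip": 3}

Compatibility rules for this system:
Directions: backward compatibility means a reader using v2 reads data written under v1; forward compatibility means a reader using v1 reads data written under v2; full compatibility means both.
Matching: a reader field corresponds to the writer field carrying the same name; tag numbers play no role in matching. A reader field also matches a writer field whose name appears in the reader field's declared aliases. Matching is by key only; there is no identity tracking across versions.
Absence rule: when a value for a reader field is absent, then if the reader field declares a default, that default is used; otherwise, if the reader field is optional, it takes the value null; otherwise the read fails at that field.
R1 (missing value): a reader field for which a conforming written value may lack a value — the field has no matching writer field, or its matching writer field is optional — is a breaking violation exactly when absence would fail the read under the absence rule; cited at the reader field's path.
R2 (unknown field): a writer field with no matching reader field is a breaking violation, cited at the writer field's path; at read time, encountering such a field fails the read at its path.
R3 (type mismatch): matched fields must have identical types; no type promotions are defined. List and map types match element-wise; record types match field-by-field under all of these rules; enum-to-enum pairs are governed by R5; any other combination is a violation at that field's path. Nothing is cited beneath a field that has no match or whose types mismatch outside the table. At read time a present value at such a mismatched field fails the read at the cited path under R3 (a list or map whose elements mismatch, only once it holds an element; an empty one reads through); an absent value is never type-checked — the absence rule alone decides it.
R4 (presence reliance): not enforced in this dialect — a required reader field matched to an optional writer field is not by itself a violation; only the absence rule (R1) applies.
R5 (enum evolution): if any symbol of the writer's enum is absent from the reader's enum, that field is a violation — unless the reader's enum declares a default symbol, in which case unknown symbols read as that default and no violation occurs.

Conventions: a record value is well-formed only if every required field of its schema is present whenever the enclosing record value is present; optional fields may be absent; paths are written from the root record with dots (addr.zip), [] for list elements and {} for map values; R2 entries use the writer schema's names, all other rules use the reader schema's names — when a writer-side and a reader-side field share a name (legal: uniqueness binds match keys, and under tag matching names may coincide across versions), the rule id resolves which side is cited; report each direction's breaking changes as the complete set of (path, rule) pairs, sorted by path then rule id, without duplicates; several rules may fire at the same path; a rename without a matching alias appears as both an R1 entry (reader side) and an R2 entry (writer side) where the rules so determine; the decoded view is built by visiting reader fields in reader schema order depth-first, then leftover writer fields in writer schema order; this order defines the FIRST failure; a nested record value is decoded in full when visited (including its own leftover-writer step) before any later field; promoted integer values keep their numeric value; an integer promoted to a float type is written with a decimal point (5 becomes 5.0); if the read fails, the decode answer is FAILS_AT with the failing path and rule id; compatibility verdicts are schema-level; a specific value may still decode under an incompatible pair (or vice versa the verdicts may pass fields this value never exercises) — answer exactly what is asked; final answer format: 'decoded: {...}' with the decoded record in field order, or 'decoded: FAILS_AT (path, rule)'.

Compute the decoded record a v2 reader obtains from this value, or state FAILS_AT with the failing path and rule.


in Device below, arrows point writer -> reader
decoding the Device value with the v2 reader:
  role := "MID"
  retries := 40
  age := 12
  duration := 12 (no value, default fills)
  quantity := 40
  zip := 3
  => decoded: {"role": "MID", "retries": 40, "age": 12, "duration": 12, "quantity": 40, "zip": 3}
ruling out the remaining Device differences:
  field quantity in record Device: tag 1 changed to 39 -> no rule fires on it and the decoded Device view is identical with or without it

decoded: {"role": "MID", "retries": 40, "age": 12, "duration": 12, "quantity": 40, "zip": 3}


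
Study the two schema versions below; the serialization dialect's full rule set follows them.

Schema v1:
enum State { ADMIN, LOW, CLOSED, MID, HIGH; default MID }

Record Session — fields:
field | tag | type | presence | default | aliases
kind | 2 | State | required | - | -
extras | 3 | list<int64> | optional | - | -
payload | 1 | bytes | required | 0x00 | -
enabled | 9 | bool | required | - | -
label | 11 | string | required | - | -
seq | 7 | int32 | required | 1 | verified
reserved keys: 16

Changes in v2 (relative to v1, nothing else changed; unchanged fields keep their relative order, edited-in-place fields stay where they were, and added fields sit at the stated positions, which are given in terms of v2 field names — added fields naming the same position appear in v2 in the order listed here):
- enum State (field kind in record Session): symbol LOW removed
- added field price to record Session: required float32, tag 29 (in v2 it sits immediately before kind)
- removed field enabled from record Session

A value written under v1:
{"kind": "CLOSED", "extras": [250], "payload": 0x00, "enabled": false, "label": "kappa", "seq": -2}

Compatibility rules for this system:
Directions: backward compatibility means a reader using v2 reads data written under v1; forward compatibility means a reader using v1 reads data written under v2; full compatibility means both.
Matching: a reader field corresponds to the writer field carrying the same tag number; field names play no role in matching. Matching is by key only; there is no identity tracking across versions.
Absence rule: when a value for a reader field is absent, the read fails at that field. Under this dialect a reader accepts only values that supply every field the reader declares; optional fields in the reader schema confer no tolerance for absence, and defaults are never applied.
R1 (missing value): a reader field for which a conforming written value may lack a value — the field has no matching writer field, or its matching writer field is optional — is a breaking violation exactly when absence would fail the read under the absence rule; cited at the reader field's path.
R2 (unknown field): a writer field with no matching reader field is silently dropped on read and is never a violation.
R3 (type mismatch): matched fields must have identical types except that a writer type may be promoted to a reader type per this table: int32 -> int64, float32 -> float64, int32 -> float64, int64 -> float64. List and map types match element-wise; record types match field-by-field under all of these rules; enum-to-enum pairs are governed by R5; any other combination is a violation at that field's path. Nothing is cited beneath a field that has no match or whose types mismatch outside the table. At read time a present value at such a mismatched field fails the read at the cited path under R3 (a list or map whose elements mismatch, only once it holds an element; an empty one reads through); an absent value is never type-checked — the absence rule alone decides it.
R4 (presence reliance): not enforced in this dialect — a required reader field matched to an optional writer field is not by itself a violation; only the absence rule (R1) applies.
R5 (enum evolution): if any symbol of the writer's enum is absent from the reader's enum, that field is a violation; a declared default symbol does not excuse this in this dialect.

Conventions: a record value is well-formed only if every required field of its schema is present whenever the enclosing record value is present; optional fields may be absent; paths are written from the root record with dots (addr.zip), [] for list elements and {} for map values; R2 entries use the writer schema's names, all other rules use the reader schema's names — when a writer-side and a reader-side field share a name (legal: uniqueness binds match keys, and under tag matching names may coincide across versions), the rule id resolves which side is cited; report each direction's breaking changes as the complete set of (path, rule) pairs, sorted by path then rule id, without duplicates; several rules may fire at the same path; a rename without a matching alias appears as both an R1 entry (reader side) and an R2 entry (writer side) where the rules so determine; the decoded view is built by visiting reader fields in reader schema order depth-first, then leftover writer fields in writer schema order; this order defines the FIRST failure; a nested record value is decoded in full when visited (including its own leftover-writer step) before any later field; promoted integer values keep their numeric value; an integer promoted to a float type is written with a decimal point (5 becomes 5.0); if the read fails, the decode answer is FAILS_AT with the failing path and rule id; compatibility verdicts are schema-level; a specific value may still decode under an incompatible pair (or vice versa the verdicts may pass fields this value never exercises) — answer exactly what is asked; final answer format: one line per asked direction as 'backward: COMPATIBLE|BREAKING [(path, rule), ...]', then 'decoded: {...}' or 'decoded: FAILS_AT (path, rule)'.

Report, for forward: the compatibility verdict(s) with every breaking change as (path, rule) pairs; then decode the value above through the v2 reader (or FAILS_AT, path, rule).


each type pair in Session: writer, then reader
forward for Session (reader v1, writer v2):
  writer required, State -> State: reader kind maps from writer kind
  writer optional, list<int64> -> list<int64>: reader extras maps from writer extras
  writer required, bytes -> bytes: reader payload maps from writer payload
  no writer field matches reader enabled
  writer required, string -> string: reader label maps from writer label
  writer required, int32 -> int32: reader seq maps from writer seq
  leftover writer field: price
  breaking: (enabled, R1)
  breaking: (extras, R1)
  => 2 violation(s): forward is BREAKING for Session
decoding the Session value with the v2 reader:
  read fails at price under R1 (no fill)
  => FAILS_AT (price, R1)
checking off the Session differences that do not matter here:
  enum State (field kind in record Session): symbol LOW removed -> fires only in the backward direction of Session, which is not asked here

forward: BREAKING [(enabled, R1), (extras, R1)]; decoded: FAILS_AT (price, R1)


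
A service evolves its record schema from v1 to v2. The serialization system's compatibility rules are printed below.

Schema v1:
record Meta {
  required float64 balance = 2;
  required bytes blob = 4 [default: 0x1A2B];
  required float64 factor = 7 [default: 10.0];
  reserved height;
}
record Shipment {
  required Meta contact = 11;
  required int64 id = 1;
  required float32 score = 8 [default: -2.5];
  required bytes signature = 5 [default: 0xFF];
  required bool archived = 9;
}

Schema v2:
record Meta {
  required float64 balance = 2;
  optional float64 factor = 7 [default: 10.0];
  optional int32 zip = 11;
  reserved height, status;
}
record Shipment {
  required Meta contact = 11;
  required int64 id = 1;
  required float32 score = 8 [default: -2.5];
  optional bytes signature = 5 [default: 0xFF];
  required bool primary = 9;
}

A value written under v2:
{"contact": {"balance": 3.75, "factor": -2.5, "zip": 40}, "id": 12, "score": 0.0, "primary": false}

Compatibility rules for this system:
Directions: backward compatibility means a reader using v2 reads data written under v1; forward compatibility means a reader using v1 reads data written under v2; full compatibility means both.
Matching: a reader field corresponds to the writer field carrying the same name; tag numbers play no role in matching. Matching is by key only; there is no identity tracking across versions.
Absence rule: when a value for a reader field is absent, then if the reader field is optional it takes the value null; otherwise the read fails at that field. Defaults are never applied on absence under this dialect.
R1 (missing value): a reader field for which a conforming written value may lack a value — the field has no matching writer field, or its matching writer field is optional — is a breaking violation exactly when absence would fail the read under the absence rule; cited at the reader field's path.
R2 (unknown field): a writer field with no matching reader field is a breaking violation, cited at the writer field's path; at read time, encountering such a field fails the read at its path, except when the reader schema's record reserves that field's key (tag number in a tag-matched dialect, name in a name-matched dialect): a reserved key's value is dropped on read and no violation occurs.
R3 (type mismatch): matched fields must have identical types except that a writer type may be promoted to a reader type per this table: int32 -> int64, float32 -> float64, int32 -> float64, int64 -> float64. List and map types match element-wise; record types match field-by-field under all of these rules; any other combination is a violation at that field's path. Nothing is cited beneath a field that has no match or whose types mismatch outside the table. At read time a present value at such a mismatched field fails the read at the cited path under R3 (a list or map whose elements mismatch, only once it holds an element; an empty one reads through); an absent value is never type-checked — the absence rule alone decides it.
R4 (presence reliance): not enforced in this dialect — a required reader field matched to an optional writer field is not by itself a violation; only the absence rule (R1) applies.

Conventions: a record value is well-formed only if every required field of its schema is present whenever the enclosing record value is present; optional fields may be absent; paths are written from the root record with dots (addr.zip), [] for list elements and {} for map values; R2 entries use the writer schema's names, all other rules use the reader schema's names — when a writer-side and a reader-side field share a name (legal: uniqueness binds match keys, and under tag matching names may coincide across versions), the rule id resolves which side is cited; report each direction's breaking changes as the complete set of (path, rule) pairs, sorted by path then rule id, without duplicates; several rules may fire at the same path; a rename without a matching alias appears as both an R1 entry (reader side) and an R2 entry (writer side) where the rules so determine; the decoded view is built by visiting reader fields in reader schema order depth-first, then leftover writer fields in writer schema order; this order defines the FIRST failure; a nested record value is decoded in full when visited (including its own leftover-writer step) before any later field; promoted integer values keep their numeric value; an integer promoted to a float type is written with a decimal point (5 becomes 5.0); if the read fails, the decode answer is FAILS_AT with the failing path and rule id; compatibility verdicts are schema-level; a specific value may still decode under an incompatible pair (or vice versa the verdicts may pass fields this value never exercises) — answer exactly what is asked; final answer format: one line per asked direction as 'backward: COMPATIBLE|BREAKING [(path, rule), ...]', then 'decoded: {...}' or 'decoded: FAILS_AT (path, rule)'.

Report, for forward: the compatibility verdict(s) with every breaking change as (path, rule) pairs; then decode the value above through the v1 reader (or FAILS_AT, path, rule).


each type pair in Shipment: writer, then reader
forward analysis of Shipment with v1 as reader and v2 as writer:
  writer required, Meta -> Meta: reader contact maps from writer contact
  writer required, int64 -> int64: reader id maps from writer id
  writer required, float32 -> float32: reader score maps from writer score
  writer optional, bytes -> bytes: reader signature maps from writer signature
  archived has no writer counterpart
  primary (writer side), unknown to reader
  writer required, float64 -> float64: reader contact.balance maps from writer contact.balance
  contact.blob has no writer counterpart
  writer optional, float64 -> float64: reader contact.factor maps from writer contact.factor
  contact.zip (writer side), unknown to reader
  rule R1 violated at archived
  rule R1 violated at contact.blob
  rule R1 violated at contact.factor
  rule R2 violated at contact.zip
  rule R2 violated at primary
  rule R1 violated at signature
  forward on Shipment therefore BREAKING (6)
decoding the Shipment value with the v1 reader:
  contact.balance := 3.75
  read fails at contact.blob under R1 (no fill)
  => FAILS_AT (contact.blob, R1)

forward: BREAKING [(archived, R1), (contact.blob, R1), (contact.factor, R1), (contact.zip, R2), (primary, R2), (signature, R1)]; decoded: FAILS_AT (contact.blob, R1)


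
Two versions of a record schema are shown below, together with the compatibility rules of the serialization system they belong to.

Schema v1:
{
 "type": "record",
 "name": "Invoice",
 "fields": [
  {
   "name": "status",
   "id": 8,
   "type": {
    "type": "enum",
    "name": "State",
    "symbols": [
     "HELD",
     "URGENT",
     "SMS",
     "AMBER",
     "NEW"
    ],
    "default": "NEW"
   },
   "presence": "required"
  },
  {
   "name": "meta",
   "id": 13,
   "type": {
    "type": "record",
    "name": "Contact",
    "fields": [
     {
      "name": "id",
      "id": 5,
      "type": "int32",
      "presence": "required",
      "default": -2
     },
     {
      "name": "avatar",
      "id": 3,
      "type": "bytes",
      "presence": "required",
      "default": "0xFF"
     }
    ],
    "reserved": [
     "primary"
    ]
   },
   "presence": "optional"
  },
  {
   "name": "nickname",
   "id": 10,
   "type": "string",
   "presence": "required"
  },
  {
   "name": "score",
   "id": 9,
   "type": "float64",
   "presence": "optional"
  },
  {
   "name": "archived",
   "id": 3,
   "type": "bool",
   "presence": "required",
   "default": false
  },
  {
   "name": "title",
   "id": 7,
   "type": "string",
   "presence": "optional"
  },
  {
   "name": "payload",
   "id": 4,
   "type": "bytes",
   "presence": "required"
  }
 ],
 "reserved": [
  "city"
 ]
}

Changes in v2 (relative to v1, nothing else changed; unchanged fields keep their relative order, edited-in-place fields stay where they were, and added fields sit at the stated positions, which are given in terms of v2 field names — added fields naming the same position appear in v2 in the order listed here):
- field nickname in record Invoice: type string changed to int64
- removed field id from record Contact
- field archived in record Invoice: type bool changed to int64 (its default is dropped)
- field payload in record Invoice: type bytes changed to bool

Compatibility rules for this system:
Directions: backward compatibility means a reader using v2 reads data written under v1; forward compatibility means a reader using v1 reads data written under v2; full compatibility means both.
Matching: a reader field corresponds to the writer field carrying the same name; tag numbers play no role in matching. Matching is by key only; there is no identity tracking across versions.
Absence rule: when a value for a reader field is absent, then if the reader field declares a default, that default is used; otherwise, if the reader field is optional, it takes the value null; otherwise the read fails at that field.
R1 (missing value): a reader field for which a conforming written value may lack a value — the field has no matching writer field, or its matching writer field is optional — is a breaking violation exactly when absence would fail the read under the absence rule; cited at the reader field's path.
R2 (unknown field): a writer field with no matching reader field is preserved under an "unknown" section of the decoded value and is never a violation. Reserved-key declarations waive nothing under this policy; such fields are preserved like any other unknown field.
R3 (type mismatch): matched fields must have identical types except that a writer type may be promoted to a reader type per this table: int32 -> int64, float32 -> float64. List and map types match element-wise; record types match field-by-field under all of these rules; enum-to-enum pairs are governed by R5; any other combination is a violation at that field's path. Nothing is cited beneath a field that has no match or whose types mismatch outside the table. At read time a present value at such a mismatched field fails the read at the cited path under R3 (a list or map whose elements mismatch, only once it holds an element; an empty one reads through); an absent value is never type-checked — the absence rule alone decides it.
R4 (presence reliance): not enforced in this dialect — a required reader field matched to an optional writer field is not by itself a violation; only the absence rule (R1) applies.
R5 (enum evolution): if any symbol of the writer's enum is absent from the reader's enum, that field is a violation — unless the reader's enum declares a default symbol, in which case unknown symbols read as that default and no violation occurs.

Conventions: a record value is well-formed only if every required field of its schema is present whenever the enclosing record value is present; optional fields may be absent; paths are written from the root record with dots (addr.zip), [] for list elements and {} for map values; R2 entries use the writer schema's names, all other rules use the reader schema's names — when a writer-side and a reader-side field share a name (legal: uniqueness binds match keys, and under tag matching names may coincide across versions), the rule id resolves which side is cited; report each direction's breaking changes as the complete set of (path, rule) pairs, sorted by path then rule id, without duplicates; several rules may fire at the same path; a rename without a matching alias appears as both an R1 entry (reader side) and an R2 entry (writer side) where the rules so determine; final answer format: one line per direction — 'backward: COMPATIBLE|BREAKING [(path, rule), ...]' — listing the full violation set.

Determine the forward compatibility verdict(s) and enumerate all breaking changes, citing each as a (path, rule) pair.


each type pair in Invoice: writer, then reader
forward analysis of Invoice with v1 as reader and v2 as writer:
  status: State -> State, writer required; from status
  meta: Contact -> Contact, writer optional; from meta
  nickname: int64 -> string, writer required; from nickname
  score: float64 -> float64, writer optional; from score
  archived: int64 -> bool, writer required; from archived
  title: string -> string, writer optional; from title
  payload: bool -> bytes, writer required; from payload
  meta.id has no writer counterpart
  meta.avatar: bytes -> bytes, writer required; from meta.avatar
  violation R3 at archived
  violation R3 at nickname
  violation R3 at payload
  => forward verdict for Invoice: BREAKING, 3 violation(s)
the other Invoice changes do not affect what is asked:
  removed field id from record Contact -> triggers nothing under Invoice's printed rules — same verdict

forward: BREAKING [(archived, R3), (nickname, R3), (payload, R3)]
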